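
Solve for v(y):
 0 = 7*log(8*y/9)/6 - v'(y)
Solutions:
 v(y) = C1 + 7*y*log(y)/6 - 7*y*log(3)/3 - 7*y/6 + 7*y*log(2)/2


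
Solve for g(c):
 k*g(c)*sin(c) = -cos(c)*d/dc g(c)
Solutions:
 g(c) = C1*exp(k*log(cos(c)))


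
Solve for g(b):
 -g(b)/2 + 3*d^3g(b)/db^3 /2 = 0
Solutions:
 g(b) = C3*exp(3^(2/3)*b/3) + (C1*sin(3^(1/6)*b/2) + C2*cos(3^(1/6)*b/2))*exp(-3^(2/3)*b/6)


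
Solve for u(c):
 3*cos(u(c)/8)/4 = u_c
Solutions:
 -3*c/4 - 4*log(sin(u(c)/8) - 1) + 4*log(sin(u(c)/8) + 1) = C1


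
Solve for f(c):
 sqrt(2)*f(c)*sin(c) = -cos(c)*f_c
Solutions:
 f(c) = C1*cos(c)^(sqrt(2))


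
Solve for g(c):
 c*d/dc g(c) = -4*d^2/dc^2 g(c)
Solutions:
 g(c) = C1 + C2*erf(sqrt(2)*c/4)


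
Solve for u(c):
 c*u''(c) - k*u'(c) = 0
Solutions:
 u(c) = C1 + c^(re(k) + 1)*(C2*sin(log(c)*Abs(im(k))) + C3*cos(log(c)*im(k)))


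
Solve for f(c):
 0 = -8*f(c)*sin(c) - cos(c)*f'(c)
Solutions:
 f(c) = C1*cos(c)^8


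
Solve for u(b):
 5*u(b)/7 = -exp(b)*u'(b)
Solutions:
 u(b) = C1*exp(5*exp(-b)/7)


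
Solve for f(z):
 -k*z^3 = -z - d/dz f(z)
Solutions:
 f(z) = C1 + k*z^4/4 - z^2/2


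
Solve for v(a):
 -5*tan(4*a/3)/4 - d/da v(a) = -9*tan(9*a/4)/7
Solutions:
 v(a) = C1 + 15*log(cos(4*a/3))/16 - 4*log(cos(9*a/4))/7


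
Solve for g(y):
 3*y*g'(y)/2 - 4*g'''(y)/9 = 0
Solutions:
 g(y) = C1 + Integral(C2*airyai(3*y/2) + C3*airybi(3*y/2), y)


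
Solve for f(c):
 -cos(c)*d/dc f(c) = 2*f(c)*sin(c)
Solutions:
 f(c) = C1*cos(c)^2


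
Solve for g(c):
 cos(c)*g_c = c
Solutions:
 g(c) = C1 + Integral(c/cos(c), c)


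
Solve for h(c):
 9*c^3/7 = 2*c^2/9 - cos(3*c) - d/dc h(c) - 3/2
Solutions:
 h(c) = C1 - 9*c^4/28 + 2*c^3/27 - 3*c/2 - sin(3*c)/3


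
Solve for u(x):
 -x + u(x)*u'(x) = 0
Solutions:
 u(x) = -sqrt(C1 + x^2)
 u(x) = sqrt(C1 + x^2)


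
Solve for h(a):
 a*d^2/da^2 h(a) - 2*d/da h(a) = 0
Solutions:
 h(a) = C1 + C2*a^3


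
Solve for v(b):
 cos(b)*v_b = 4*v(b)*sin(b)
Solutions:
 v(b) = C1/cos(b)^4


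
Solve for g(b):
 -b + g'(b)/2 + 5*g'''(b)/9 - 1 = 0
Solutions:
 g(b) = C1 + C2*sin(3*sqrt(10)*b/10) + C3*cos(3*sqrt(10)*b/10) + b^2 + 2*b


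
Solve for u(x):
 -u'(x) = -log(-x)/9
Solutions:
 u(x) = C1 + x*log(-x)/9 - x/9


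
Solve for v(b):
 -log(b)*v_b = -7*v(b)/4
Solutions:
 v(b) = C1*exp(7*li(b)/4)


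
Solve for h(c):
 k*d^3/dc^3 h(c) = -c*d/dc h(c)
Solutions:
 h(c) = C1 + Integral(C2*airyai(c*(-1/k)^(1/3)) + C3*airybi(c*(-1/k)^(1/3)), c)


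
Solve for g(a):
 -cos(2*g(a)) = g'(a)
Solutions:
 g(a) = -asin((C1 + exp(4*a))/(C1 - exp(4*a)))/2 + pi/2
 g(a) = asin((C1 + exp(4*a))/(C1 - exp(4*a)))/2


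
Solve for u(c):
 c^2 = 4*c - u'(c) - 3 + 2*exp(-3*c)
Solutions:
 u(c) = C1 - c^3/3 + 2*c^2 - 3*c - 2*exp(-3*c)/3


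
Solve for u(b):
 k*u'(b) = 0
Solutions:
 u(b) = C1


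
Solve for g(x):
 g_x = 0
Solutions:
 g(x) = C1


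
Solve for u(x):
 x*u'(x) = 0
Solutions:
 u(x) = C1


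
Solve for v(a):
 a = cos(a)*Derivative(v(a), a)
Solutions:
 v(a) = C1 + Integral(a/cos(a), a)


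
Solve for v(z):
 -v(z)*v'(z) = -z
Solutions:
 v(z) = -sqrt(C1 + z^2)
 v(z) = sqrt(C1 + z^2)


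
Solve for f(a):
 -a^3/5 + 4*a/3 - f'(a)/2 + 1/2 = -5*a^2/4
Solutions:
 f(a) = C1 - a^4/10 + 5*a^3/6 + 4*a^2/3 + a


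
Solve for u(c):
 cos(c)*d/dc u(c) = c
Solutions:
 u(c) = C1 + Integral(c/cos(c), c)


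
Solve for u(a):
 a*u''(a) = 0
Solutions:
 u(a) = C1 + C2*a


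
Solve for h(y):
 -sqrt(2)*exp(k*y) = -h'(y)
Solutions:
 h(y) = C1 + sqrt(2)*exp(k*y)/k


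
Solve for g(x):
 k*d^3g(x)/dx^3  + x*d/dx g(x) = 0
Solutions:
 g(x) = C1 + Integral(C2*airyai(x*(-1/k)^(1/3)) + C3*airybi(x*(-1/k)^(1/3)), x)


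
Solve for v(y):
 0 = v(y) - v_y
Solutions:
 v(y) = C1*exp(y)


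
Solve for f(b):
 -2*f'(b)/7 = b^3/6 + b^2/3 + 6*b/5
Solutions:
 f(b) = C1 - 7*b^4/48 - 7*b^3/18 - 21*b^2/10


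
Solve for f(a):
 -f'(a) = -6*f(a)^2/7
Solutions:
 f(a) = -7/(C1 + 6*a)


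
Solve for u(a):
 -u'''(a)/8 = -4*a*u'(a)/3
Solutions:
 u(a) = C1 + Integral(C2*airyai(2*6^(2/3)*a/3) + C3*airybi(2*6^(2/3)*a/3), a)


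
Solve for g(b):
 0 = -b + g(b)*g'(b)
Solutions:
 g(b) = -sqrt(C1 + b^2)
 g(b) = sqrt(C1 + b^2)


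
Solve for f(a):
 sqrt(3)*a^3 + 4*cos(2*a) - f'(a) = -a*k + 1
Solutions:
 f(a) = C1 + sqrt(3)*a^4/4 + a^2*k/2 - a + 2*sin(2*a)


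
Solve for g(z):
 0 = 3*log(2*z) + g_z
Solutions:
 g(z) = C1 - 3*z*log(z) - z*log(8) + 3*z


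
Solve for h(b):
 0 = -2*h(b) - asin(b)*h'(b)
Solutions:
 h(b) = C1*exp(-2*Integral(1/asin(b), b))


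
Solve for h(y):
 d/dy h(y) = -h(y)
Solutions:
 h(y) = C1*exp(-y)


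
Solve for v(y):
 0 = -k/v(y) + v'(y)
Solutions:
 v(y) = -sqrt(C1 + 2*k*y)
 v(y) = sqrt(C1 + 2*k*y)


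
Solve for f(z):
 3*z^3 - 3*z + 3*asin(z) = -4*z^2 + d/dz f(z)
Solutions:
 f(z) = C1 + 3*z^4/4 + 4*z^3/3 - 3*z^2/2 + 3*z*asin(z) + 3*sqrt(1 - z^2)


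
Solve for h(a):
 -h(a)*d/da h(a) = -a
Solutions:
 h(a) = -sqrt(C1 + a^2)
 h(a) = sqrt(C1 + a^2)


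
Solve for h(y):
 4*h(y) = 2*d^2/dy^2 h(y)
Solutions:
 h(y) = C1*exp(-sqrt(2)*y) + C2*exp(sqrt(2)*y)


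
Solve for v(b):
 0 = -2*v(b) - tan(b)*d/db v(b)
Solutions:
 v(b) = C1/sin(b)^2


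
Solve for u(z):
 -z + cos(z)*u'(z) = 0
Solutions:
 u(z) = C1 + Integral(z/cos(z), z)


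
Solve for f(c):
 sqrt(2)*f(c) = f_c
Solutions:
 f(c) = C1*exp(sqrt(2)*c)


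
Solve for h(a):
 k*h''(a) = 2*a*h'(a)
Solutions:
 h(a) = C1 + C2*erf(a*sqrt(-1/k))/sqrt(-1/k)


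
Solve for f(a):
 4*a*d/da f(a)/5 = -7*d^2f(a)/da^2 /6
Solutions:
 f(a) = C1 + C2*erf(2*sqrt(105)*a/35)


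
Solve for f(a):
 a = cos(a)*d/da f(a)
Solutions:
 f(a) = C1 + Integral(a/cos(a), a)


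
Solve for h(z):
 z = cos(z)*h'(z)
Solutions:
 h(z) = C1 + Integral(z/cos(z), z)


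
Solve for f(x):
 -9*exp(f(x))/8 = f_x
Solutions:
 f(x) = log(1/(C1 + 9*x)) + 3*log(2)


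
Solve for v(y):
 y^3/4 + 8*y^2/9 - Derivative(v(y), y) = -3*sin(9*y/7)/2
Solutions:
 v(y) = C1 + y^4/16 + 8*y^3/27 - 7*cos(9*y/7)/6


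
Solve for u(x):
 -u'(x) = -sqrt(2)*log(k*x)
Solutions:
 u(x) = C1 + sqrt(2)*x*log(k*x) - sqrt(2)*x


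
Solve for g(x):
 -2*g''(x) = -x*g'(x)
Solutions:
 g(x) = C1 + C2*erfi(x/2)


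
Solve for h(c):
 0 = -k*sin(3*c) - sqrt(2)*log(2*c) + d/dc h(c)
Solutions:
 h(c) = C1 + sqrt(2)*c*(log(c) - 1) + sqrt(2)*c*log(2) - k*cos(3*c)/3


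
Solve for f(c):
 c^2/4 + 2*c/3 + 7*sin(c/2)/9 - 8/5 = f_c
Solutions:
 f(c) = C1 + c^3/12 + c^2/3 - 8*c/5 - 14*cos(c/2)/9


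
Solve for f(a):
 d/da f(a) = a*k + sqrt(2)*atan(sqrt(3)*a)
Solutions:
 f(a) = C1 + a^2*k/2 + sqrt(2)*(a*atan(sqrt(3)*a) - sqrt(3)*log(3*a^2 + 1)/6)


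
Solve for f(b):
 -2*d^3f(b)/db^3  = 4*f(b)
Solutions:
 f(b) = C3*exp(-2^(1/3)*b) + (C1*sin(2^(1/3)*sqrt(3)*b/2) + C2*cos(2^(1/3)*sqrt(3)*b/2))*exp(2^(1/3)*b/2)


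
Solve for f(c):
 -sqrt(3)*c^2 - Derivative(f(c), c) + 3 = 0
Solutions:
 f(c) = C1 - sqrt(3)*c^3/3 + 3*c


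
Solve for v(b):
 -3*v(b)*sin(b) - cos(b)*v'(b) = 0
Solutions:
 v(b) = C1*cos(b)^3


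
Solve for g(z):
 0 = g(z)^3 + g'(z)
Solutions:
 g(z) = -sqrt(2)*sqrt(-1/(C1 - z))/2
 g(z) = sqrt(2)*sqrt(-1/(C1 - z))/2


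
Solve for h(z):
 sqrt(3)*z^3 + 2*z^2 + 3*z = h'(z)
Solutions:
 h(z) = C1 + sqrt(3)*z^4/4 + 2*z^3/3 + 3*z^2/2


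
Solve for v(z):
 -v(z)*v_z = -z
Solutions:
 v(z) = -sqrt(C1 + z^2)
 v(z) = sqrt(C1 + z^2)


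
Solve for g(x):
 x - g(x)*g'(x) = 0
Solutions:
 g(x) = -sqrt(C1 + x^2)
 g(x) = sqrt(C1 + x^2)


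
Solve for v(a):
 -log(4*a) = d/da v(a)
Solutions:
 v(a) = C1 - a*log(a) - a*log(4) + a


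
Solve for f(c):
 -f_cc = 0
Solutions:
 f(c) = C1 + C2*c


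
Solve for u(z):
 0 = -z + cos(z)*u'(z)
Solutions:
 u(z) = C1 + Integral(z/cos(z), z)


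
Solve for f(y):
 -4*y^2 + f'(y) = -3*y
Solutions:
 f(y) = C1 + 4*y^3/3 - 3*y^2/2


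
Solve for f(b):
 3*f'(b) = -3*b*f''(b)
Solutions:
 f(b) = C1 + C2*log(b)


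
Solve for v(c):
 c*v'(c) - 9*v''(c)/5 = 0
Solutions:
 v(c) = C1 + C2*erfi(sqrt(10)*c/6)


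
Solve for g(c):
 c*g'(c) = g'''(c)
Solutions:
 g(c) = C1 + Integral(C2*airyai(c) + C3*airybi(c), c)


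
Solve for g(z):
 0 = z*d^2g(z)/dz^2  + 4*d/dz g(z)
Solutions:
 g(z) = C1 + C2/z^3


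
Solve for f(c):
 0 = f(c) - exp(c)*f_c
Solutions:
 f(c) = C1*exp(-exp(-c))


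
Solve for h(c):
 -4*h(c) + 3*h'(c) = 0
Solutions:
 h(c) = C1*exp(4*c/3)


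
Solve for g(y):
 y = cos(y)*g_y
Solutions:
 g(y) = C1 + Integral(y/cos(y), y)


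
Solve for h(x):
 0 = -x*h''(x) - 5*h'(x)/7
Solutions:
 h(x) = C1 + C2*x^(2/7)


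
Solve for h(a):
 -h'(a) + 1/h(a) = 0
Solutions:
 h(a) = -sqrt(C1 + 2*a)
 h(a) = sqrt(C1 + 2*a)


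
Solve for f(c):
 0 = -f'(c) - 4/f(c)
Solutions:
 f(c) = -sqrt(C1 - 8*c)
 f(c) = sqrt(C1 - 8*c)


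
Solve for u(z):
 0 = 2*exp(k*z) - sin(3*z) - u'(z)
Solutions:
 u(z) = C1 + cos(3*z)/3 + 2*exp(k*z)/k


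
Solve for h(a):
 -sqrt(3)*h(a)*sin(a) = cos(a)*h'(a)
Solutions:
 h(a) = C1*cos(a)^(sqrt(3))


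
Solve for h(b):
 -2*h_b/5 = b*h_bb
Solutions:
 h(b) = C1 + C2*b^(3/5)


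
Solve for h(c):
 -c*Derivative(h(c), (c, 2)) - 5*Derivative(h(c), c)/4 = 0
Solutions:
 h(c) = C1 + C2/c^(1/4)


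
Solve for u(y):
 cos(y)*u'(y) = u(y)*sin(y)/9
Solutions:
 u(y) = C1/cos(y)^(1/9)


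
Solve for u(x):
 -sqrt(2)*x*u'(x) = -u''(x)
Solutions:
 u(x) = C1 + C2*erfi(2^(3/4)*x/2)


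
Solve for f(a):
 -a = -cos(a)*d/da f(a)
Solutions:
 f(a) = C1 + Integral(a/cos(a), a)


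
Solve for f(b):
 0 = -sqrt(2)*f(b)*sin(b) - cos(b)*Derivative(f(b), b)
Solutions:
 f(b) = C1*cos(b)^(sqrt(2))


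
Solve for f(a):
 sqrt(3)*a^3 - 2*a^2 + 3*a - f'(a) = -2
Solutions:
 f(a) = C1 + sqrt(3)*a^4/4 - 2*a^3/3 + 3*a^2/2 + 2*a


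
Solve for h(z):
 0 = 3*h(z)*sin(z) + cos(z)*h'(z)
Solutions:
 h(z) = C1*cos(z)^3


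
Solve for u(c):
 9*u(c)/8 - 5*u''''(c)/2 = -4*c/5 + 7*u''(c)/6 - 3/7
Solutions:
 u(c) = C1*exp(-sqrt(30)*c*sqrt(-7 + sqrt(454))/30) + C2*exp(sqrt(30)*c*sqrt(-7 + sqrt(454))/30) + C3*sin(sqrt(30)*c*sqrt(7 + sqrt(454))/30) + C4*cos(sqrt(30)*c*sqrt(7 + sqrt(454))/30) - 32*c/45 - 8/21


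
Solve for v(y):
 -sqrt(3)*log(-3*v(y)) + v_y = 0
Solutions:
 -sqrt(3)*Integral(1/(log(-_y) + log(3)), (_y, v(y)))/3 = C1 - y


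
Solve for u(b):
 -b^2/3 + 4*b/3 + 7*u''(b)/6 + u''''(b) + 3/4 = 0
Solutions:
 u(b) = C1 + C2*b + C3*sin(sqrt(42)*b/6) + C4*cos(sqrt(42)*b/6) + b^4/42 - 4*b^3/21 - 111*b^2/196


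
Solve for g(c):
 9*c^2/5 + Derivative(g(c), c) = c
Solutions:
 g(c) = C1 - 3*c^3/5 + c^2/2


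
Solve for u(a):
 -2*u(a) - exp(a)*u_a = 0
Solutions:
 u(a) = C1*exp(2*exp(-a))


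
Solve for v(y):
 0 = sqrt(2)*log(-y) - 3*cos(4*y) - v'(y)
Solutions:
 v(y) = C1 + sqrt(2)*y*(log(-y) - 1) - 3*sin(4*y)/4


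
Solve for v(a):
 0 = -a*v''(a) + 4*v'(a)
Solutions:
 v(a) = C1 + C2*a^5


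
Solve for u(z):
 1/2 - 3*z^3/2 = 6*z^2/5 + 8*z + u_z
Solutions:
 u(z) = C1 - 3*z^4/8 - 2*z^3/5 - 4*z^2 + z/2


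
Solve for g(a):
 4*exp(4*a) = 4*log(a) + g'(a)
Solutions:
 g(a) = C1 - 4*a*log(a) + 4*a + exp(4*a)


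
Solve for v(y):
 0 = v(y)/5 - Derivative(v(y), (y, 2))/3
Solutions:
 v(y) = C1*exp(-sqrt(15)*y/5) + C2*exp(sqrt(15)*y/5)


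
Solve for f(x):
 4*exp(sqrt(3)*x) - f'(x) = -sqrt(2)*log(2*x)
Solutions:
 f(x) = C1 + sqrt(2)*x*log(x) + sqrt(2)*x*(-1 + log(2)) + 4*sqrt(3)*exp(sqrt(3)*x)/3


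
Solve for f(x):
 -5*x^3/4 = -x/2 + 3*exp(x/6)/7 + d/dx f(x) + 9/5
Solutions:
 f(x) = C1 - 5*x^4/16 + x^2/4 - 9*x/5 - 18*exp(x/6)/7


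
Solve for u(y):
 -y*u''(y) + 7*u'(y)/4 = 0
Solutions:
 u(y) = C1 + C2*y^(11/4)


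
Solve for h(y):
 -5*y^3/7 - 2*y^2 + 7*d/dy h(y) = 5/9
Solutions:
 h(y) = C1 + 5*y^4/196 + 2*y^3/21 + 5*y/63


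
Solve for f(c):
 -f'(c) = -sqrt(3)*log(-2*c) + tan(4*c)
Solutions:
 f(c) = C1 + sqrt(3)*c*(log(-c) - 1) + sqrt(3)*c*log(2) + log(cos(4*c))/4


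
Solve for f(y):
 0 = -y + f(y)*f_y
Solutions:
 f(y) = -sqrt(C1 + y^2)
 f(y) = sqrt(C1 + y^2)


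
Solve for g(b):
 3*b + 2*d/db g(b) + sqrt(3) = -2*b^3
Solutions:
 g(b) = C1 - b^4/4 - 3*b^2/4 - sqrt(3)*b/2


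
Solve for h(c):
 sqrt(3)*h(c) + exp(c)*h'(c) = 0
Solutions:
 h(c) = C1*exp(sqrt(3)*exp(-c))


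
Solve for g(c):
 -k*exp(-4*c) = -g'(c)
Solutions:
 g(c) = C1 - k*exp(-4*c)/4


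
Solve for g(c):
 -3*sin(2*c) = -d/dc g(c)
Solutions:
 g(c) = C1 - 3*cos(2*c)/2


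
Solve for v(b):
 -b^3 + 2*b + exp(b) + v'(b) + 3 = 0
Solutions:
 v(b) = C1 + b^4/4 - b^2 - 3*b - exp(b)


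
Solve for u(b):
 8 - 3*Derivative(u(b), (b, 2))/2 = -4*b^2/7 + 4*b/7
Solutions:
 u(b) = C1 + C2*b + 2*b^4/63 - 4*b^3/63 + 8*b^2/3


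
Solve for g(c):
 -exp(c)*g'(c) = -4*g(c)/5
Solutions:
 g(c) = C1*exp(-4*exp(-c)/5)


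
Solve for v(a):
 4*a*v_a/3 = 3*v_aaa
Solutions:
 v(a) = C1 + Integral(C2*airyai(2^(2/3)*3^(1/3)*a/3) + C3*airybi(2^(2/3)*3^(1/3)*a/3), a)


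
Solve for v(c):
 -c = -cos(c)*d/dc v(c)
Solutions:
 v(c) = C1 + Integral(c/cos(c), c)


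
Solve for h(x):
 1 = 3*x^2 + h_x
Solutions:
 h(x) = C1 - x^3 + x


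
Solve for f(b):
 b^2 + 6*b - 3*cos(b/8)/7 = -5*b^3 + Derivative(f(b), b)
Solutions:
 f(b) = C1 + 5*b^4/4 + b^3/3 + 3*b^2 - 24*sin(b/8)/7


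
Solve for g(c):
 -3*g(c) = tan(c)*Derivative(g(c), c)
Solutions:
 g(c) = C1/sin(c)^3


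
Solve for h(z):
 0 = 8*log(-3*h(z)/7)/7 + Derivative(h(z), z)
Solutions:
 7*Integral(1/(log(-_y) - log(7) + log(3)), (_y, h(z)))/8 = C1 - z


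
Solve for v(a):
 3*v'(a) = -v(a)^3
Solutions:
 v(a) = -sqrt(6)*sqrt(-1/(C1 - a))/2
 v(a) = sqrt(6)*sqrt(-1/(C1 - a))/2


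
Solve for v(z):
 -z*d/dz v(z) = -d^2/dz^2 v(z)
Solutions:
 v(z) = C1 + C2*erfi(sqrt(2)*z/2)


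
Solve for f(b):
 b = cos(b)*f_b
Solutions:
 f(b) = C1 + Integral(b/cos(b), b)


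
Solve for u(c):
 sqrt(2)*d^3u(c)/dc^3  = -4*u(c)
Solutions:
 u(c) = C3*exp(-sqrt(2)*c) + (C1*sin(sqrt(6)*c/2) + C2*cos(sqrt(6)*c/2))*exp(sqrt(2)*c/2)


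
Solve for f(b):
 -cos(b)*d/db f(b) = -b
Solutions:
 f(b) = C1 + Integral(b/cos(b), b)


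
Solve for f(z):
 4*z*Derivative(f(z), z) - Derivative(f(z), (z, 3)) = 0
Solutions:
 f(z) = C1 + Integral(C2*airyai(2^(2/3)*z) + C3*airybi(2^(2/3)*z), z)


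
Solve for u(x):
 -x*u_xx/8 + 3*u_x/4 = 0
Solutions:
 u(x) = C1 + C2*x^7


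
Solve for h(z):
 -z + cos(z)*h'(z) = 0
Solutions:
 h(z) = C1 + Integral(z/cos(z), z)


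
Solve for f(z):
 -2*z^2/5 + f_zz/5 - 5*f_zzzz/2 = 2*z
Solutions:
 f(z) = C1 + C2*z + C3*exp(-sqrt(2)*z/5) + C4*exp(sqrt(2)*z/5) + z^4/6 + 5*z^3/3 + 25*z^2


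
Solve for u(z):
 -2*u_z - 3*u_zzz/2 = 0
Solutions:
 u(z) = C1 + C2*sin(2*sqrt(3)*z/3) + C3*cos(2*sqrt(3)*z/3)


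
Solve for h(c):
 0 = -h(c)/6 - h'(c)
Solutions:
 h(c) = C1*exp(-c/6)


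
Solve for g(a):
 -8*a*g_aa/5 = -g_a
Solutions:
 g(a) = C1 + C2*a^(13/8)


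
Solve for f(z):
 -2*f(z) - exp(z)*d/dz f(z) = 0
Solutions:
 f(z) = C1*exp(2*exp(-z))


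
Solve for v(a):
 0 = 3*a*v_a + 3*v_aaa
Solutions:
 v(a) = C1 + Integral(C2*airyai(-a) + C3*airybi(-a), a)


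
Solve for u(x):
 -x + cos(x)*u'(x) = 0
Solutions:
 u(x) = C1 + Integral(x/cos(x), x)


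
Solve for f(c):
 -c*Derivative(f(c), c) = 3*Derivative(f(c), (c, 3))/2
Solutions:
 f(c) = C1 + Integral(C2*airyai(-2^(1/3)*3^(2/3)*c/3) + C3*airybi(-2^(1/3)*3^(2/3)*c/3), c)


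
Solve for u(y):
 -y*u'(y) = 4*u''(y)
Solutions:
 u(y) = C1 + C2*erf(sqrt(2)*y/4)


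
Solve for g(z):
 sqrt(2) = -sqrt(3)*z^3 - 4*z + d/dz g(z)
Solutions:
 g(z) = C1 + sqrt(3)*z^4/4 + 2*z^2 + sqrt(2)*z


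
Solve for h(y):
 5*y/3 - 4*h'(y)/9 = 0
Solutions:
 h(y) = C1 + 15*y^2/8


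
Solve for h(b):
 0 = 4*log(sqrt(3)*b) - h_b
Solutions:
 h(b) = C1 + 4*b*log(b) - 4*b + b*log(9)


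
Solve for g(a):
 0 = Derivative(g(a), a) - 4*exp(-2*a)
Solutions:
 g(a) = C1 - 2*exp(-2*a)


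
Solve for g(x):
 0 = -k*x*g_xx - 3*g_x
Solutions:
 g(x) = C1 + x^(((re(k) - 3)*re(k) + im(k)^2)/(re(k)^2 + im(k)^2))*(C2*sin(3*log(x)*Abs(im(k))/(re(k)^2 + im(k)^2)) + C3*cos(3*log(x)*im(k)/(re(k)^2 + im(k)^2)))


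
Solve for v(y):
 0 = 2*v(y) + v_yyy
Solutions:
 v(y) = C3*exp(-2^(1/3)*y) + (C1*sin(2^(1/3)*sqrt(3)*y/2) + C2*cos(2^(1/3)*sqrt(3)*y/2))*exp(2^(1/3)*y/2)


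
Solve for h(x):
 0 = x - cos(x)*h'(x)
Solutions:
 h(x) = C1 + Integral(x/cos(x), x)


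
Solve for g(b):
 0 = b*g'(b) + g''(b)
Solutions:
 g(b) = C1 + C2*erf(sqrt(2)*b/2)


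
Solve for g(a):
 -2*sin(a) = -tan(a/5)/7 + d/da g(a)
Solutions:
 g(a) = C1 - 5*log(cos(a/5))/7 + 2*cos(a)


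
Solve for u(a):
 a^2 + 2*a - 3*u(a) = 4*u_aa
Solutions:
 u(a) = C1*sin(sqrt(3)*a/2) + C2*cos(sqrt(3)*a/2) + a^2/3 + 2*a/3 - 8/9


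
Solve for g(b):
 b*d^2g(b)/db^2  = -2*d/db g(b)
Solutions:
 g(b) = C1 + C2/b


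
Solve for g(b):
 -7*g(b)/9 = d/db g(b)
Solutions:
 g(b) = C1*exp(-7*b/9)


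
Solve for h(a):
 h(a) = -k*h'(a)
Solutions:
 h(a) = C1*exp(-a/k)


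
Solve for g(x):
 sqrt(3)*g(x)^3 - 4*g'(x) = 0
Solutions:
 g(x) = -sqrt(2)*sqrt(-1/(C1 + sqrt(3)*x))
 g(x) = sqrt(2)*sqrt(-1/(C1 + sqrt(3)*x))


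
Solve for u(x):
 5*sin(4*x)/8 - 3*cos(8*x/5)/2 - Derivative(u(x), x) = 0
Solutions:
 u(x) = C1 - 15*sin(8*x/5)/16 - 5*cos(4*x)/32


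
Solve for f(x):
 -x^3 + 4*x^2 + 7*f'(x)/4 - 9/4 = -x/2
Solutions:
 f(x) = C1 + x^4/7 - 16*x^3/21 - x^2/7 + 9*x/7


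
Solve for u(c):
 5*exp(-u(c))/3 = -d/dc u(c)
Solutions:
 u(c) = log(C1 - 5*c/3)


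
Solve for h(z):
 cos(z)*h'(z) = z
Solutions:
 h(z) = C1 + Integral(z/cos(z), z)


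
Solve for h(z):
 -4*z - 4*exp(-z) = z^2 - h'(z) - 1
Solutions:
 h(z) = C1 + z^3/3 + 2*z^2 - z - 4*exp(-z)


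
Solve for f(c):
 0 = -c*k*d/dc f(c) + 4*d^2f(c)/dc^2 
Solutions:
 f(c) = Piecewise((-sqrt(2)*sqrt(pi)*C1*erf(sqrt(2)*c*sqrt(-k)/4)/sqrt(-k) - C2, (k > 0) | (k < 0)), (-C1*c - C2, True))


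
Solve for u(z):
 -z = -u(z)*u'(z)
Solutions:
 u(z) = -sqrt(C1 + z^2)
 u(z) = sqrt(C1 + z^2)


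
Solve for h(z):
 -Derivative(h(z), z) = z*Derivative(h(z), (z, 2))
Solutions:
 h(z) = C1 + C2*log(z)


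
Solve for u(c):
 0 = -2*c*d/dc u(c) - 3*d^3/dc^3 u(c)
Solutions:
 u(c) = C1 + Integral(C2*airyai(-2^(1/3)*3^(2/3)*c/3) + C3*airybi(-2^(1/3)*3^(2/3)*c/3), c)


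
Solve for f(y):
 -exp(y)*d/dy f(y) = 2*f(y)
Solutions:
 f(y) = C1*exp(2*exp(-y))


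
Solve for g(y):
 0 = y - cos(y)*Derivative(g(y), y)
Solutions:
 g(y) = C1 + Integral(y/cos(y), y)


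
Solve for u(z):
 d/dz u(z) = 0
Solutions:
 u(z) = C1


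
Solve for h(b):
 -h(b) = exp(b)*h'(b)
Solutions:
 h(b) = C1*exp(exp(-b))


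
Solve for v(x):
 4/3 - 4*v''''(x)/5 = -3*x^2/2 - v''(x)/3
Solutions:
 v(x) = C1 + C2*x + C3*exp(-sqrt(15)*x/6) + C4*exp(sqrt(15)*x/6) - 3*x^4/8 - 64*x^2/5


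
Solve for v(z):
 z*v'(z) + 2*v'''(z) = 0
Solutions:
 v(z) = C1 + Integral(C2*airyai(-2^(2/3)*z/2) + C3*airybi(-2^(2/3)*z/2), z)


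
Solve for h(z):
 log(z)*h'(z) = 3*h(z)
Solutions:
 h(z) = C1*exp(3*li(z))


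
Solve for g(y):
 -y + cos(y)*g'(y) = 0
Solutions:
 g(y) = C1 + Integral(y/cos(y), y)


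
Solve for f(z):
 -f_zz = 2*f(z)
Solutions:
 f(z) = C1*sin(sqrt(2)*z) + C2*cos(sqrt(2)*z)


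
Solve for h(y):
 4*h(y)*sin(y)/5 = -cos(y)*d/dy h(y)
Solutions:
 h(y) = C1*cos(y)^(4/5)


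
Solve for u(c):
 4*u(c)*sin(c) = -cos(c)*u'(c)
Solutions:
 u(c) = C1*cos(c)^4


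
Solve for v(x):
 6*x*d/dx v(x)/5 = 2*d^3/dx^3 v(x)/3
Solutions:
 v(x) = C1 + Integral(C2*airyai(15^(2/3)*x/5) + C3*airybi(15^(2/3)*x/5), x)


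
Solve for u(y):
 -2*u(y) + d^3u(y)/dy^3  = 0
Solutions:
 u(y) = C3*exp(2^(1/3)*y) + (C1*sin(2^(1/3)*sqrt(3)*y/2) + C2*cos(2^(1/3)*sqrt(3)*y/2))*exp(-2^(1/3)*y/2)


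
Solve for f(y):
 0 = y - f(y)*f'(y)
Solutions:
 f(y) = -sqrt(C1 + y^2)
 f(y) = sqrt(C1 + y^2)


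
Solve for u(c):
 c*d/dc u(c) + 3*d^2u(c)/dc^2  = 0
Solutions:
 u(c) = C1 + C2*erf(sqrt(6)*c/6)


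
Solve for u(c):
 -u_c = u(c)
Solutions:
 u(c) = C1*exp(-c)


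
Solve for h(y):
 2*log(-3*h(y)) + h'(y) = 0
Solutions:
 Integral(1/(log(-_y) + log(3)), (_y, h(y)))/2 = C1 - y


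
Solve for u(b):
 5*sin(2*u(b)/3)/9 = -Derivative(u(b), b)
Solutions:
 5*b/9 + 3*log(cos(2*u(b)/3) - 1)/4 - 3*log(cos(2*u(b)/3) + 1)/4 = C1


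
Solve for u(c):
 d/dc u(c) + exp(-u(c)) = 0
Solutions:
 u(c) = log(C1 - c)


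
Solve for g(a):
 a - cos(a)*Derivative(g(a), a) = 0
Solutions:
 g(a) = C1 + Integral(a/cos(a), a)


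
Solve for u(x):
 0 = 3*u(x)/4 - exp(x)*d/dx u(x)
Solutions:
 u(x) = C1*exp(-3*exp(-x)/4)


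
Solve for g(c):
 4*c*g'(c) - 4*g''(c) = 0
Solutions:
 g(c) = C1 + C2*erfi(sqrt(2)*c/2)


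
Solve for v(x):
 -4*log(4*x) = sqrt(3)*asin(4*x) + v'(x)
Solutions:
 v(x) = C1 - 4*x*log(x) - 8*x*log(2) + 4*x - sqrt(3)*(x*asin(4*x) + sqrt(1 - 16*x^2)/4)


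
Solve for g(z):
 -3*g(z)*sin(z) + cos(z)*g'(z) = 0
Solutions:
 g(z) = C1/cos(z)^3


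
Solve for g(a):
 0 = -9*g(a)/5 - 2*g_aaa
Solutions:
 g(a) = C3*exp(-30^(2/3)*a/10) + (C1*sin(3*10^(2/3)*3^(1/6)*a/20) + C2*cos(3*10^(2/3)*3^(1/6)*a/20))*exp(30^(2/3)*a/20)


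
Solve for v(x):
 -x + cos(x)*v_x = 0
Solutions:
 v(x) = C1 + Integral(x/cos(x), x)


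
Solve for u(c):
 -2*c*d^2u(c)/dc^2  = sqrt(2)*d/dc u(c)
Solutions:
 u(c) = C1 + C2*c^(1 - sqrt(2)/2)


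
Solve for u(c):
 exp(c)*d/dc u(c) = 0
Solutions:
 u(c) = C1


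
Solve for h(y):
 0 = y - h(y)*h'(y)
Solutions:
 h(y) = -sqrt(C1 + y^2)
 h(y) = sqrt(C1 + y^2)


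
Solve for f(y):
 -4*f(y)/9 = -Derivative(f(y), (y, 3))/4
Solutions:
 f(y) = C3*exp(2*6^(1/3)*y/3) + (C1*sin(2^(1/3)*3^(5/6)*y/3) + C2*cos(2^(1/3)*3^(5/6)*y/3))*exp(-6^(1/3)*y/3)


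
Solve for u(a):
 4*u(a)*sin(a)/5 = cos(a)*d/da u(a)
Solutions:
 u(a) = C1/cos(a)^(4/5)


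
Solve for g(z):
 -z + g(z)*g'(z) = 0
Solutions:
 g(z) = -sqrt(C1 + z^2)
 g(z) = sqrt(C1 + z^2)


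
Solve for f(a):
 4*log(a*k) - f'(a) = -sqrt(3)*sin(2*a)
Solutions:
 f(a) = C1 + 4*a*log(a*k) - 4*a - sqrt(3)*cos(2*a)/2


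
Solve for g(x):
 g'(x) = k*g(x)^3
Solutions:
 g(x) = -sqrt(2)*sqrt(-1/(C1 + k*x))/2
 g(x) = sqrt(2)*sqrt(-1/(C1 + k*x))/2


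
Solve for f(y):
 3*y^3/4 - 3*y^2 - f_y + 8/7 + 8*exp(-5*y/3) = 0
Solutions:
 f(y) = C1 + 3*y^4/16 - y^3 + 8*y/7 - 24*exp(-5*y/3)/5


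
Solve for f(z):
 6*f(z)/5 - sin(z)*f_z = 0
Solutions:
 f(z) = C1*(cos(z) - 1)^(3/5)/(cos(z) + 1)^(3/5)


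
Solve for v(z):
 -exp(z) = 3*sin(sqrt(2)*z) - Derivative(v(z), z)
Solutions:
 v(z) = C1 + exp(z) - 3*sqrt(2)*cos(sqrt(2)*z)/2


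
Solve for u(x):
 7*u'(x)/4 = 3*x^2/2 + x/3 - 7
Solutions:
 u(x) = C1 + 2*x^3/7 + 2*x^2/21 - 4*x


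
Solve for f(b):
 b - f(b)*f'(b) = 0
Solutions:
 f(b) = -sqrt(C1 + b^2)
 f(b) = sqrt(C1 + b^2)


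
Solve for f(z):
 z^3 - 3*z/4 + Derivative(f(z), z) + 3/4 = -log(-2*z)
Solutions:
 f(z) = C1 - z^4/4 + 3*z^2/8 - z*log(-z) + z*(1/4 - log(2))


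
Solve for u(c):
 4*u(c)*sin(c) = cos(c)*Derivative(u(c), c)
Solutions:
 u(c) = C1/cos(c)^4


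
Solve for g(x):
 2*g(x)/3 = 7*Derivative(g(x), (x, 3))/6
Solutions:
 g(x) = C3*exp(14^(2/3)*x/7) + (C1*sin(14^(2/3)*sqrt(3)*x/14) + C2*cos(14^(2/3)*sqrt(3)*x/14))*exp(-14^(2/3)*x/14)


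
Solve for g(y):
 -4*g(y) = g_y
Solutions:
 g(y) = C1*exp(-4*y)


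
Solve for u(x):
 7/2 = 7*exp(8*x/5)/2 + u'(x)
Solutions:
 u(x) = C1 + 7*x/2 - 35*exp(8*x/5)/16


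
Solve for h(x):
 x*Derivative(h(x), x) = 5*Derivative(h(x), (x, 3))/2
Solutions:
 h(x) = C1 + Integral(C2*airyai(2^(1/3)*5^(2/3)*x/5) + C3*airybi(2^(1/3)*5^(2/3)*x/5), x)


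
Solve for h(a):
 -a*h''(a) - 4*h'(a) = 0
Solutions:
 h(a) = C1 + C2/a^3


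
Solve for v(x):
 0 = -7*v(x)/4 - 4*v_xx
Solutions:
 v(x) = C1*sin(sqrt(7)*x/4) + C2*cos(sqrt(7)*x/4)


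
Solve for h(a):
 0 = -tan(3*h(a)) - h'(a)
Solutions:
 h(a) = -asin(C1*exp(-3*a))/3 + pi/3
 h(a) = asin(C1*exp(-3*a))/3


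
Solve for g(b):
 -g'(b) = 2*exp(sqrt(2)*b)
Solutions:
 g(b) = C1 - sqrt(2)*exp(sqrt(2)*b)


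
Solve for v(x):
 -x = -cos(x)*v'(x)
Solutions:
 v(x) = C1 + Integral(x/cos(x), x)


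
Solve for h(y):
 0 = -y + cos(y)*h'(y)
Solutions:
 h(y) = C1 + Integral(y/cos(y), y)


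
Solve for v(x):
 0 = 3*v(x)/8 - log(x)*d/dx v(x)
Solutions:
 v(x) = C1*exp(3*li(x)/8)


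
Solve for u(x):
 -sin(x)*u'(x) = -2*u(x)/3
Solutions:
 u(x) = C1*(cos(x) - 1)^(1/3)/(cos(x) + 1)^(1/3)


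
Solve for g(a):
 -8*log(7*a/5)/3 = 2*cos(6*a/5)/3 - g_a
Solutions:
 g(a) = C1 + 8*a*log(a)/3 - 8*a*log(5)/3 - 8*a/3 + 8*a*log(7)/3 + 5*sin(6*a/5)/9


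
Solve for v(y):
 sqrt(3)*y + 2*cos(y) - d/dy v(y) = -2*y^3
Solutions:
 v(y) = C1 + y^4/2 + sqrt(3)*y^2/2 + 2*sin(y)


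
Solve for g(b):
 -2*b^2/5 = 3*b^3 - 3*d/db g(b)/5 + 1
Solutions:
 g(b) = C1 + 5*b^4/4 + 2*b^3/9 + 5*b/3


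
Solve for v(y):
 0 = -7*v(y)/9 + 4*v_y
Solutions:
 v(y) = C1*exp(7*y/36)


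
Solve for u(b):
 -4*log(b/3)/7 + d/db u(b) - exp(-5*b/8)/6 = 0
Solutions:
 u(b) = C1 + 4*b*log(b)/7 + 4*b*(-log(3) - 1)/7 - 4*exp(-5*b/8)/15


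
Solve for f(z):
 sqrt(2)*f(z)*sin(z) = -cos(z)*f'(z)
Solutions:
 f(z) = C1*cos(z)^(sqrt(2))


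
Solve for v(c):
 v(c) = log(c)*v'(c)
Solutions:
 v(c) = C1*exp(li(c))


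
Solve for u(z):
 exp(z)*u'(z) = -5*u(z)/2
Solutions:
 u(z) = C1*exp(5*exp(-z)/2)


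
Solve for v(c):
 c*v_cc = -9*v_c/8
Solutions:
 v(c) = C1 + C2/c^(1/8)


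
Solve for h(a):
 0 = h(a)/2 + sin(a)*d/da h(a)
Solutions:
 h(a) = C1*(cos(a) + 1)^(1/4)/(cos(a) - 1)^(1/4)


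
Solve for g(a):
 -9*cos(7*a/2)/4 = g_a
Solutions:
 g(a) = C1 - 9*sin(7*a/2)/14


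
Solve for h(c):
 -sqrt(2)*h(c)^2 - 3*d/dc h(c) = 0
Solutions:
 h(c) = 3/(C1 + sqrt(2)*c)


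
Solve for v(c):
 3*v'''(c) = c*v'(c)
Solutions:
 v(c) = C1 + Integral(C2*airyai(3^(2/3)*c/3) + C3*airybi(3^(2/3)*c/3), c)


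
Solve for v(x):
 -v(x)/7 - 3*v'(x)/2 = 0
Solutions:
 v(x) = C1*exp(-2*x/21)


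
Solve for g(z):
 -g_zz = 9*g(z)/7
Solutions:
 g(z) = C1*sin(3*sqrt(7)*z/7) + C2*cos(3*sqrt(7)*z/7)


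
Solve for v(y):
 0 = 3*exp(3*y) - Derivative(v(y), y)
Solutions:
 v(y) = C1 + exp(3*y)


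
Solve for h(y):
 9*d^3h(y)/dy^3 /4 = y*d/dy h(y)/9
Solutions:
 h(y) = C1 + Integral(C2*airyai(6^(2/3)*y/9) + C3*airybi(6^(2/3)*y/9), y)


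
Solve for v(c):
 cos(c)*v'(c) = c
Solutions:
 v(c) = C1 + Integral(c/cos(c), c)


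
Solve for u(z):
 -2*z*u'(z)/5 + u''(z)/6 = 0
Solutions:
 u(z) = C1 + C2*erfi(sqrt(30)*z/5)


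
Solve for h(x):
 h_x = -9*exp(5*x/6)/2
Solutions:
 h(x) = C1 - 27*exp(5*x/6)/5


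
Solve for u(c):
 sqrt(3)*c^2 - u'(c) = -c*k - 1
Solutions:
 u(c) = C1 + sqrt(3)*c^3/3 + c^2*k/2 + c


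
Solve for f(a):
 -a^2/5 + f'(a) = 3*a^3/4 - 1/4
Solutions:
 f(a) = C1 + 3*a^4/16 + a^3/15 - a/4


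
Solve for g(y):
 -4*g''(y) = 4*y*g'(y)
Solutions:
 g(y) = C1 + C2*erf(sqrt(2)*y/2)


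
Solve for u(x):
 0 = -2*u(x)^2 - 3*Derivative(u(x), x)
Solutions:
 u(x) = 3/(C1 + 2*x)


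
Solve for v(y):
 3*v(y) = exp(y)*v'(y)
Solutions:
 v(y) = C1*exp(-3*exp(-y))


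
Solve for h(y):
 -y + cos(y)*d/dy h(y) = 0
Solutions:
 h(y) = C1 + Integral(y/cos(y), y)


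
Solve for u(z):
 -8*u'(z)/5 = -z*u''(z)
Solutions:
 u(z) = C1 + C2*z^(13/5)


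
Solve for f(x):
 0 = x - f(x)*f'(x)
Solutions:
 f(x) = -sqrt(C1 + x^2)
 f(x) = sqrt(C1 + x^2)


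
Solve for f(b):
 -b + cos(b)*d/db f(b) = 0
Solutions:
 f(b) = C1 + Integral(b/cos(b), b)


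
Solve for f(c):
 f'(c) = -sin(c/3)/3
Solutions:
 f(c) = C1 + cos(c/3)


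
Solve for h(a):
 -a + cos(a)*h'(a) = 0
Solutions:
 h(a) = C1 + Integral(a/cos(a), a)


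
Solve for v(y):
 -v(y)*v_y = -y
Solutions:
 v(y) = -sqrt(C1 + y^2)
 v(y) = sqrt(C1 + y^2)


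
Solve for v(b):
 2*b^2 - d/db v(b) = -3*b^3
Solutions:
 v(b) = C1 + 3*b^4/4 + 2*b^3/3


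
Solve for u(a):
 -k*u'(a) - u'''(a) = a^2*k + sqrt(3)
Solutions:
 u(a) = C1 + C2*exp(-a*sqrt(-k)) + C3*exp(a*sqrt(-k)) - a^3/3 - sqrt(3)*a/k + 2*a/k


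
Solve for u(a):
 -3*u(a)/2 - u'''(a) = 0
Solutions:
 u(a) = C3*exp(-2^(2/3)*3^(1/3)*a/2) + (C1*sin(2^(2/3)*3^(5/6)*a/4) + C2*cos(2^(2/3)*3^(5/6)*a/4))*exp(2^(2/3)*3^(1/3)*a/4)


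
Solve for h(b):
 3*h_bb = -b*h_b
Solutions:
 h(b) = C1 + C2*erf(sqrt(6)*b/6)


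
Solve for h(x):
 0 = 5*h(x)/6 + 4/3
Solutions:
 h(x) = -8/5


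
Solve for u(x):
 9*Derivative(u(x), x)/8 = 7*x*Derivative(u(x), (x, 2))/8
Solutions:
 u(x) = C1 + C2*x^(16/7)


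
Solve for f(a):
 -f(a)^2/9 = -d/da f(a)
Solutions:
 f(a) = -9/(C1 + a)


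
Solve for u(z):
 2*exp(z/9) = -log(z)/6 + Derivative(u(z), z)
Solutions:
 u(z) = C1 + z*log(z)/6 - z/6 + 18*exp(z/9)


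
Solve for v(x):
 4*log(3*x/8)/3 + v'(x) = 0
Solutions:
 v(x) = C1 - 4*x*log(x)/3 - 4*x*log(3)/3 + 4*x/3 + 4*x*log(2)


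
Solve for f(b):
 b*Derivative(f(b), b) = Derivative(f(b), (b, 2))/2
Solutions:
 f(b) = C1 + C2*erfi(b)


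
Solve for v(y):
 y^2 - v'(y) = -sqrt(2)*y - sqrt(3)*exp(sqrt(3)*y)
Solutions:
 v(y) = C1 + y^3/3 + sqrt(2)*y^2/2 + exp(sqrt(3)*y)


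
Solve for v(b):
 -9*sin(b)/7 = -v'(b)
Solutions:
 v(b) = C1 - 9*cos(b)/7


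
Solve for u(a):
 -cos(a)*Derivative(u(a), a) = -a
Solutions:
 u(a) = C1 + Integral(a/cos(a), a)


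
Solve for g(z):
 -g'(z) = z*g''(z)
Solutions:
 g(z) = C1 + C2*log(z)


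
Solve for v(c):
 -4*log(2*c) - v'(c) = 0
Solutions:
 v(c) = C1 - 4*c*log(c) - c*log(16) + 4*c


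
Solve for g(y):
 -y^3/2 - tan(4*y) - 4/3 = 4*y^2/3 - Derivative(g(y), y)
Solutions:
 g(y) = C1 + y^4/8 + 4*y^3/9 + 4*y/3 - log(cos(4*y))/4


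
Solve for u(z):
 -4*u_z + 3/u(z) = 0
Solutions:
 u(z) = -sqrt(C1 + 6*z)/2
 u(z) = sqrt(C1 + 6*z)/2


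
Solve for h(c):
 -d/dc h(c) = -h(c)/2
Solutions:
 h(c) = C1*exp(c/2)


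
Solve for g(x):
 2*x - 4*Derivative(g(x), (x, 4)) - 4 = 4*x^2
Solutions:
 g(x) = C1 + C2*x + C3*x^2 + C4*x^3 - x^6/360 + x^5/240 - x^4/24


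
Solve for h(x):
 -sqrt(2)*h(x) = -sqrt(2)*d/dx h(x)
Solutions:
 h(x) = C1*exp(x)


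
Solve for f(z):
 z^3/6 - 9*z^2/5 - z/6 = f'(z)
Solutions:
 f(z) = C1 + z^4/24 - 3*z^3/5 - z^2/12


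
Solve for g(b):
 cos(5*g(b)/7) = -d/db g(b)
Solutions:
 b - 7*log(sin(5*g(b)/7) - 1)/10 + 7*log(sin(5*g(b)/7) + 1)/10 = C1


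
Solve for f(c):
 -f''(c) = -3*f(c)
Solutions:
 f(c) = C1*exp(-sqrt(3)*c) + C2*exp(sqrt(3)*c)


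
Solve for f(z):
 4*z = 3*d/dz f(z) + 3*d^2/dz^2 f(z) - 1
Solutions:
 f(z) = C1 + C2*exp(-z) + 2*z^2/3 - z


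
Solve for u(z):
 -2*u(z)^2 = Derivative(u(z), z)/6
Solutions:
 u(z) = 1/(C1 + 12*z)


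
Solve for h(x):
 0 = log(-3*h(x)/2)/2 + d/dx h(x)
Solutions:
 2*Integral(1/(log(-_y) - log(2) + log(3)), (_y, h(x))) = C1 - x


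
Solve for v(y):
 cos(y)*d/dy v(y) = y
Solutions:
 v(y) = C1 + Integral(y/cos(y), y)


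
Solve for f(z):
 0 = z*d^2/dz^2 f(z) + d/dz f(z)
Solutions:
 f(z) = C1 + C2*log(z)


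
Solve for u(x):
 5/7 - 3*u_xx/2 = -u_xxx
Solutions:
 u(x) = C1 + C2*x + C3*exp(3*x/2) + 5*x^2/21


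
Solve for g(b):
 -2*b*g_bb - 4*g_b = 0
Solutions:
 g(b) = C1 + C2/b


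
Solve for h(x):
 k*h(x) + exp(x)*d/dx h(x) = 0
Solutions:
 h(x) = C1*exp(k*exp(-x))


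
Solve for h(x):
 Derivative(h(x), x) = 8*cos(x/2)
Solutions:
 h(x) = C1 + 16*sin(x/2)


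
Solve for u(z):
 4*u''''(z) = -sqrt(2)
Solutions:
 u(z) = C1 + C2*z + C3*z^2 + C4*z^3 - sqrt(2)*z^4/96


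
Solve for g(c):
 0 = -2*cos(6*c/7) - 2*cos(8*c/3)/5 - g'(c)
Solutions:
 g(c) = C1 - 7*sin(6*c/7)/3 - 3*sin(8*c/3)/20


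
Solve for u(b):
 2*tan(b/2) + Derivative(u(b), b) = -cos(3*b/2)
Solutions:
 u(b) = C1 + 4*log(cos(b/2)) - 2*sin(3*b/2)/3


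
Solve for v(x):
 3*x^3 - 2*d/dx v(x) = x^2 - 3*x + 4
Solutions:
 v(x) = C1 + 3*x^4/8 - x^3/6 + 3*x^2/4 - 2*x


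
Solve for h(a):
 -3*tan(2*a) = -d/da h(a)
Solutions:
 h(a) = C1 - 3*log(cos(2*a))/2


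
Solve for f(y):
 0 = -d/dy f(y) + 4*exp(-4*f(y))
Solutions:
 f(y) = log(-I*(C1 + 16*y)^(1/4))
 f(y) = log(I*(C1 + 16*y)^(1/4))
 f(y) = log(-(C1 + 16*y)^(1/4))
 f(y) = log(C1 + 16*y)/4


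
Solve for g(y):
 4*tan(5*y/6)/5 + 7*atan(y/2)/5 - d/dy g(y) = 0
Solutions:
 g(y) = C1 + 7*y*atan(y/2)/5 - 7*log(y^2 + 4)/5 - 24*log(cos(5*y/6))/25


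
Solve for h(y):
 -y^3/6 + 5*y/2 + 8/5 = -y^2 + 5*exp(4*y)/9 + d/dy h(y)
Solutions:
 h(y) = C1 - y^4/24 + y^3/3 + 5*y^2/4 + 8*y/5 - 5*exp(4*y)/36


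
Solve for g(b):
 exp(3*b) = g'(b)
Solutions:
 g(b) = C1 + exp(3*b)/3


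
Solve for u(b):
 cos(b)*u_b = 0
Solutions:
 u(b) = C1


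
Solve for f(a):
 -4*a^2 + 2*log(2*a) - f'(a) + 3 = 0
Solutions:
 f(a) = C1 - 4*a^3/3 + 2*a*log(a) + a + a*log(4)


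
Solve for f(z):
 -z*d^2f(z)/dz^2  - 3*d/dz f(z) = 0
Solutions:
 f(z) = C1 + C2/z^2


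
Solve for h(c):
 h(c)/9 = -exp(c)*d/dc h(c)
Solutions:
 h(c) = C1*exp(exp(-c)/9)


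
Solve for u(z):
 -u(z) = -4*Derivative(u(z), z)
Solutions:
 u(z) = C1*exp(z/4)


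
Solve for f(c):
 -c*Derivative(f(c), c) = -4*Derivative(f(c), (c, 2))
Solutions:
 f(c) = C1 + C2*erfi(sqrt(2)*c/4)


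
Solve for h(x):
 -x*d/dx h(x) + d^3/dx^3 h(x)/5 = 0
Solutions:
 h(x) = C1 + Integral(C2*airyai(5^(1/3)*x) + C3*airybi(5^(1/3)*x), x)


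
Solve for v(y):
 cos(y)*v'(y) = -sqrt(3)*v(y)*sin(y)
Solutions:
 v(y) = C1*cos(y)^(sqrt(3))


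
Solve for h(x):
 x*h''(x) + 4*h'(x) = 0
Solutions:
 h(x) = C1 + C2/x^3


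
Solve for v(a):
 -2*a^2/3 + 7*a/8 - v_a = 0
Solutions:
 v(a) = C1 - 2*a^3/9 + 7*a^2/16


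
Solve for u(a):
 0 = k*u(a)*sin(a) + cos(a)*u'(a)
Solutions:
 u(a) = C1*exp(k*log(cos(a)))


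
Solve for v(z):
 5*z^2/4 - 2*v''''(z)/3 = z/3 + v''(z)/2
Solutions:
 v(z) = C1 + C2*z + C3*sin(sqrt(3)*z/2) + C4*cos(sqrt(3)*z/2) + 5*z^4/24 - z^3/9 - 10*z^2/3


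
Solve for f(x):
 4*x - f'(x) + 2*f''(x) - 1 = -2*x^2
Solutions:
 f(x) = C1 + C2*exp(x/2) + 2*x^3/3 + 6*x^2 + 23*x


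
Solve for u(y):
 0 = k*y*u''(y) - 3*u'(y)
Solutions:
 u(y) = C1 + y^(((re(k) + 3)*re(k) + im(k)^2)/(re(k)^2 + im(k)^2))*(C2*sin(3*log(y)*Abs(im(k))/(re(k)^2 + im(k)^2)) + C3*cos(3*log(y)*im(k)/(re(k)^2 + im(k)^2)))


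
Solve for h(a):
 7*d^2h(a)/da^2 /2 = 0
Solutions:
 h(a) = C1 + C2*a


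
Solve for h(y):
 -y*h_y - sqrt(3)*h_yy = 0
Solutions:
 h(y) = C1 + C2*erf(sqrt(2)*3^(3/4)*y/6)


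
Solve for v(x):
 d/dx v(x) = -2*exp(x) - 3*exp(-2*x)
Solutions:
 v(x) = C1 - 2*exp(x) + 3*exp(-2*x)/2


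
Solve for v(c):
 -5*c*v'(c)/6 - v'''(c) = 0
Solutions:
 v(c) = C1 + Integral(C2*airyai(-5^(1/3)*6^(2/3)*c/6) + C3*airybi(-5^(1/3)*6^(2/3)*c/6), c)


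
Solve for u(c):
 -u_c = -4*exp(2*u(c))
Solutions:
 u(c) = log(-sqrt(-1/(C1 + 4*c))) - log(2)/2
 u(c) = log(-1/(C1 + 4*c))/2 - log(2)/2


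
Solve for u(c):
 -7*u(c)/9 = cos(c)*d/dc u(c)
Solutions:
 u(c) = C1*(sin(c) - 1)^(7/18)/(sin(c) + 1)^(7/18)


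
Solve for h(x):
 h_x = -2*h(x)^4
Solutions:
 h(x) = (-3^(2/3) - 3*3^(1/6)*I)*(1/(C1 + 2*x))^(1/3)/6
 h(x) = (-3^(2/3) + 3*3^(1/6)*I)*(1/(C1 + 2*x))^(1/3)/6
 h(x) = (1/(C1 + 6*x))^(1/3)


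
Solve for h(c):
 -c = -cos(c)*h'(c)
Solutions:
 h(c) = C1 + Integral(c/cos(c), c)


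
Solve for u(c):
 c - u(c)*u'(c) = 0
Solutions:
 u(c) = -sqrt(C1 + c^2)
 u(c) = sqrt(C1 + c^2)


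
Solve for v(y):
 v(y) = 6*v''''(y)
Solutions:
 v(y) = C1*exp(-6^(3/4)*y/6) + C2*exp(6^(3/4)*y/6) + C3*sin(6^(3/4)*y/6) + C4*cos(6^(3/4)*y/6)


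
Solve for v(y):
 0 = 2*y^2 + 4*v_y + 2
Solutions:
 v(y) = C1 - y^3/6 - y/2


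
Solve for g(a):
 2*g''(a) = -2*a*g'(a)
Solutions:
 g(a) = C1 + C2*erf(sqrt(2)*a/2)


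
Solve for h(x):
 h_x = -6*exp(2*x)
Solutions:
 h(x) = C1 - 3*exp(2*x)


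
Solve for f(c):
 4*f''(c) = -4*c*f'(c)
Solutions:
 f(c) = C1 + C2*erf(sqrt(2)*c/2)


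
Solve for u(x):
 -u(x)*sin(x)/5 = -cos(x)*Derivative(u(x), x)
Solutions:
 u(x) = C1/cos(x)^(1/5)


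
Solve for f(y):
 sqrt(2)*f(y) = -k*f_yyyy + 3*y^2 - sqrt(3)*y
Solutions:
 f(y) = C1*exp(-2^(1/8)*y*(-1/k)^(1/4)) + C2*exp(2^(1/8)*y*(-1/k)^(1/4)) + C3*exp(-2^(1/8)*I*y*(-1/k)^(1/4)) + C4*exp(2^(1/8)*I*y*(-1/k)^(1/4)) + 3*sqrt(2)*y^2/2 - sqrt(6)*y/2


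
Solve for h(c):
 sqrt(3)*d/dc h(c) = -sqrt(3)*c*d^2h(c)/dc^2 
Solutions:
 h(c) = C1 + C2*log(c)


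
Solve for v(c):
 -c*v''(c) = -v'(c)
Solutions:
 v(c) = C1 + C2*c^2


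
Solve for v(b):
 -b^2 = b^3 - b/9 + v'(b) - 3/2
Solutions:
 v(b) = C1 - b^4/4 - b^3/3 + b^2/18 + 3*b/2


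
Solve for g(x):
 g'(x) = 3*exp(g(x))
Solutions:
 g(x) = log(-1/(C1 + 3*x))


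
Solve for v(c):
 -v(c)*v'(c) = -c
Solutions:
 v(c) = -sqrt(C1 + c^2)
 v(c) = sqrt(C1 + c^2)


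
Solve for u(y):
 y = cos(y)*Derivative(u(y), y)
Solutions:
 u(y) = C1 + Integral(y/cos(y), y)


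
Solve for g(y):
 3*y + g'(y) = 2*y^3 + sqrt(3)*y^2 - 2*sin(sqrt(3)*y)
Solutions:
 g(y) = C1 + y^4/2 + sqrt(3)*y^3/3 - 3*y^2/2 + 2*sqrt(3)*cos(sqrt(3)*y)/3


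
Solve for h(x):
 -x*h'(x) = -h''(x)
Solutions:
 h(x) = C1 + C2*erfi(sqrt(2)*x/2)


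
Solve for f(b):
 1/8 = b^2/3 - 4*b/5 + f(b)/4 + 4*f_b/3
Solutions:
 f(b) = C1*exp(-3*b/16) - 4*b^2/3 + 784*b/45 - 24953/270


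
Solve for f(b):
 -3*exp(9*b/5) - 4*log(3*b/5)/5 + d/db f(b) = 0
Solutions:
 f(b) = C1 + 4*b*log(b)/5 + 4*b*(-log(5) - 1 + log(3))/5 + 5*exp(9*b/5)/3


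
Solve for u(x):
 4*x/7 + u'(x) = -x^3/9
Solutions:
 u(x) = C1 - x^4/36 - 2*x^2/7


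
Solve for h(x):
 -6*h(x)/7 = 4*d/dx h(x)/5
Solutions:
 h(x) = C1*exp(-15*x/14)


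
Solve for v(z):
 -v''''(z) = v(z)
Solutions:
 v(z) = (C1*sin(sqrt(2)*z/2) + C2*cos(sqrt(2)*z/2))*exp(-sqrt(2)*z/2) + (C3*sin(sqrt(2)*z/2) + C4*cos(sqrt(2)*z/2))*exp(sqrt(2)*z/2)


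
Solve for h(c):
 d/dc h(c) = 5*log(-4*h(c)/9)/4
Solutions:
 -4*Integral(1/(log(-_y) - 2*log(3) + 2*log(2)), (_y, h(c)))/5 = C1 - c


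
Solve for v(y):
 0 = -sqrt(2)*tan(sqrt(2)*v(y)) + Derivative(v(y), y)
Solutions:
 v(y) = sqrt(2)*(pi - asin(C1*exp(2*y)))/2
 v(y) = sqrt(2)*asin(C1*exp(2*y))/2


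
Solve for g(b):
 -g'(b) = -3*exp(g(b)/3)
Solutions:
 g(b) = 3*log(-1/(C1 + 3*b)) + 3*log(3)


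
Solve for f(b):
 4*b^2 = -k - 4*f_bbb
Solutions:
 f(b) = C1 + C2*b + C3*b^2 - b^5/60 - b^3*k/24


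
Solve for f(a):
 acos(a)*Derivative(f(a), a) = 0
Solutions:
 f(a) = C1


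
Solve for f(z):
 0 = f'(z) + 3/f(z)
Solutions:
 f(z) = -sqrt(C1 - 6*z)
 f(z) = sqrt(C1 - 6*z)


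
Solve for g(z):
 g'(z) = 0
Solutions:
 g(z) = C1


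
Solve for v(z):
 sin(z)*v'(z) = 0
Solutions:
 v(z) = C1


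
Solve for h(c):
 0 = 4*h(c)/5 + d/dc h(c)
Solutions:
 h(c) = C1*exp(-4*c/5)


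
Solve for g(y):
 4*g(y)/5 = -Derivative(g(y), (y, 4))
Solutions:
 g(y) = (C1*sin(5^(3/4)*y/5) + C2*cos(5^(3/4)*y/5))*exp(-5^(3/4)*y/5) + (C3*sin(5^(3/4)*y/5) + C4*cos(5^(3/4)*y/5))*exp(5^(3/4)*y/5)
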